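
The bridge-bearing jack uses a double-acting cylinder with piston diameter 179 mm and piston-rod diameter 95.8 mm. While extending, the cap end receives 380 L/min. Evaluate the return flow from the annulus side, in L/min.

Q_out ≈ 271 L/min

Cap-side area A_cap = π/4 × (179 mm)² = 25160 mm^2
Rod-side annular area A_ann = π/4 × (179² − 95.8²) = 17960 mm^2
Piston speed v = Q_in/A_cap; rod-end outflow Q_out = v × A_ann = Q_in × A_ann/A_cap.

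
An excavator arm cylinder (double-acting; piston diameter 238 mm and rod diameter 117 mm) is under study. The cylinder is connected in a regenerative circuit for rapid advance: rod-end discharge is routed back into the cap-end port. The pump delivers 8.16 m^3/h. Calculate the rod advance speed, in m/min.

v ≈ 12.6 m/min

In regeneration the rod-end outflow joins the pump flow into the cap end, so the net volume the pump must supply per unit advance equals the rod cross-section area.
Rod cross-section A_rod = π/4 × (117 mm)² = 10750 mm^2
v = Q_pump / A_rod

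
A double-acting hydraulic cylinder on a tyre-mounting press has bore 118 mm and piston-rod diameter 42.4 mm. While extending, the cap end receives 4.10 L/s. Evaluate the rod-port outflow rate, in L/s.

Cap-side area A_cap = π/4 × (118 mm)² = 10940 mm^2
Rod-side annular area A_ann = π/4 × (118² − 42.4²) = 9524 mm^2
Piston speed v = Q_in/A_cap; rod-end outflow Q_out = v × A_ann = Q_in × A_ann/A_cap.

Q_out ≈ 3.57 L/s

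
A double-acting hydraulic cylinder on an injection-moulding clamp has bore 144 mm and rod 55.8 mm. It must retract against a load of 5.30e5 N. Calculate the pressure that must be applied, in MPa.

P ≈ 38.3 MPa

Rod-side annular area A_ann = π/4 × (144² − 55.8²) = 13840 mm^2
Retraction: pressure acts on the annular area.
P = F / A = 5.30e5 N / A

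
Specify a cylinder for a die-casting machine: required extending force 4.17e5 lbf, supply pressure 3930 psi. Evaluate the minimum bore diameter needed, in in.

Extension force acts on the full piston face: F = P × (π/4)D².
D = √(4F / (πP)) = √(4 × 4.17e5 lbf / (π × 3930 psi))

D ≈ 11.6 in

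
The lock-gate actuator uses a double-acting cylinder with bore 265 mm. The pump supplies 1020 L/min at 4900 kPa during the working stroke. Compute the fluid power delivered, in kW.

Hydraulic power = P × Q

W ≈ 83.3 kW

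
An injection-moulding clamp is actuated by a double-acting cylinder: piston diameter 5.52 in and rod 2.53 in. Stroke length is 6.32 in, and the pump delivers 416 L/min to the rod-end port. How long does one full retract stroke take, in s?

Rod-side annular area A_ann = π/4 × (5.52² − 2.53²) = 18.90 in^2
Swept volume V = A × L; t = V / Q = A·L / Q

t ≈ 0.282 s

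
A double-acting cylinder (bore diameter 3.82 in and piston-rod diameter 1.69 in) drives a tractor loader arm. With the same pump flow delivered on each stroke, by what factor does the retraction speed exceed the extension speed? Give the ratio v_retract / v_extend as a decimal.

v_ret/v_ext ≈ 1.24

Cap-side area A_cap = π/4 × (3.82 in)² = 11.46 in^2
Rod-side annular area A_ann = π/4 × (3.82² − 1.69²) = 9.218 in^2
For equal Q, v ∝ 1/A, so v_ret/v_ext = A_cap/A_ann.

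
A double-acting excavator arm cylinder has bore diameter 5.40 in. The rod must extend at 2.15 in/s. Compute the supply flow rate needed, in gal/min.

Cap-side area A_cap = π/4 × (5.40 in)² = 22.90 in^2
Q = A × v

Q ≈ 12.8 gal/min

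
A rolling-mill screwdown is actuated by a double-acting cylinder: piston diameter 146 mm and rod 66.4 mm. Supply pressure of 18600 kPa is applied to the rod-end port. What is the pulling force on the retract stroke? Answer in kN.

F ≈ 247 kN

Rod-side annular area A_ann = π/4 × (146² − 66.4²) = 13280 mm^2
On retraction the pressure acts on the annular area (bore minus rod).
F = P × A_ann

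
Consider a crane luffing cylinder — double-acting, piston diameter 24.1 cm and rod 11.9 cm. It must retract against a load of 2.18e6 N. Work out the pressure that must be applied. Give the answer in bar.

P ≈ 632 bar

Rod-side annular area A_ann = π/4 × (24.1² − 11.9²) = 344.9 cm^2
Retraction: pressure acts on the annular area.
P = F / A = 2.18e6 N / A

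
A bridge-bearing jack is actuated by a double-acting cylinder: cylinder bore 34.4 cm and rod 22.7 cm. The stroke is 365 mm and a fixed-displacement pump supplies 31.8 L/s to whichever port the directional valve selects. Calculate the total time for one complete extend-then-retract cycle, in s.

Cap-side area A_cap = π/4 × (34.4 cm)² = 929.4 cm^2
Rod-side annular area A_ann = π/4 × (34.4² − 22.7²) = 524.7 cm^2
t_ext = A_cap·L/Q = 1.067 s
t_ret = A_ann·L/Q = 0.6023 s
t_cycle = t_ext + t_ret

t ≈ 1.67 s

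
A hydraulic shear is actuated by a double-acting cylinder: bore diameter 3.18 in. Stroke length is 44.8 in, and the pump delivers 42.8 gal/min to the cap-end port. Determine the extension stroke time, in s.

Cap-side area A_cap = π/4 × (3.18 in)² = 7.942 in^2
Swept volume V = A × L; t = V / Q = A·L / Q

t ≈ 2.16 s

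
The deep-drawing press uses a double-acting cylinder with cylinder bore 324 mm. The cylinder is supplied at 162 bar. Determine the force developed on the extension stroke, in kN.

Cap-side area A_cap = π/4 × (324 mm)² = 82450 mm^2
F = P × A_cap = 162 bar × A_cap

F ≈ 1340 kN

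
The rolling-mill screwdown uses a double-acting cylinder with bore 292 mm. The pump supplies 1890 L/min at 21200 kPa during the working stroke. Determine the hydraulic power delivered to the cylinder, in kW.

Hydraulic power = P × Q

W ≈ 668 kW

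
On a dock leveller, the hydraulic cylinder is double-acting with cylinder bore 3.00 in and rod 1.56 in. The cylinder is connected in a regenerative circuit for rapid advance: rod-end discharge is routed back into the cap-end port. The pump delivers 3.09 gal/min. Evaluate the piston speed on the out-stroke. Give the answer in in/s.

In regeneration the rod-end outflow joins the pump flow into the cap end, so the net volume the pump must supply per unit advance equals the rod cross-section area.
Rod cross-section A_rod = π/4 × (1.56 in)² = 1.911 in^2
v = Q_pump / A_rod

v ≈ 6.22 in/s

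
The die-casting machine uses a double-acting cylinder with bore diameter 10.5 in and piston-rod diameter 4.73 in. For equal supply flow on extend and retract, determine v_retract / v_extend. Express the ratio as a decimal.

v_ret/v_ext ≈ 1.25

Cap-side area A_cap = π/4 × (10.5 in)² = 86.59 in^2
Rod-side annular area A_ann = π/4 × (10.5² − 4.73²) = 69.02 in^2
For equal Q, v ∝ 1/A, so v_ret/v_ext = A_cap/A_ann.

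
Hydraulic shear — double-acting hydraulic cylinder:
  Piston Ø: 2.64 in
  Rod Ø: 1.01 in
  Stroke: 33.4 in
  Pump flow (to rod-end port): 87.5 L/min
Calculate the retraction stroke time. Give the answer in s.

t ≈ 1.75 s

Rod-side annular area A_ann = π/4 × (2.64² − 1.01²) = 4.673 in^2
Swept volume V = A × L; t = V / Q = A·L / Q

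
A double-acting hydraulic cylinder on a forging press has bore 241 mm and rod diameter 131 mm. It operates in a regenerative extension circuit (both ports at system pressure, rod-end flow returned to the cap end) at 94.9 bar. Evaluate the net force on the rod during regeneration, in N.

With equal pressure on both faces, forces on the annular region cancel; the net push is pressure × rod cross-section.
Rod cross-section A_rod = π/4 × (131 mm)² = 13480 mm^2
F = P × A_rod

F ≈ 1.28e5 N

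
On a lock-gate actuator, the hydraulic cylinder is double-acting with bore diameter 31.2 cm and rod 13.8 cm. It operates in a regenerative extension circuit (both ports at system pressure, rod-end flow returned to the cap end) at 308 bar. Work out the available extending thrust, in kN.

With equal pressure on both faces, forces on the annular region cancel; the net push is pressure × rod cross-section.
Rod cross-section A_rod = π/4 × (13.8 cm)² = 149.6 cm^2
F = P × A_rod

F ≈ 461 kN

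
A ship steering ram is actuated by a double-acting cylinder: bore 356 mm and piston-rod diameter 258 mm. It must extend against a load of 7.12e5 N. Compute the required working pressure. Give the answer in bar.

P ≈ 71.5 bar

Cap-side area A_cap = π/4 × (356 mm)² = 99540 mm^2
P = F / A = 7.12e5 N / A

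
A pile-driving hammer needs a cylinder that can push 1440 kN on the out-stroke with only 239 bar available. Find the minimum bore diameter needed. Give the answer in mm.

Extension force acts on the full piston face: F = P × (π/4)D².
D = √(4F / (πP)) = √(4 × 1440 kN / (π × 239 bar))

D ≈ 277 mm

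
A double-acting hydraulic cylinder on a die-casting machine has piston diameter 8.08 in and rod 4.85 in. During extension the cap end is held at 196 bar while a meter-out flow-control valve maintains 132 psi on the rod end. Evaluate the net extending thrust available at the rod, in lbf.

Cap-side area A_cap = π/4 × (8.08 in)² = 51.28 in^2
Rod-side annular area A_ann = π/4 × (8.08² − 4.85²) = 32.80 in^2
Net thrust = P_cap·A_cap − P_rod·A_ann = 1.458e5 lbf − 4330 lbf

F ≈ 1.41e5 lbf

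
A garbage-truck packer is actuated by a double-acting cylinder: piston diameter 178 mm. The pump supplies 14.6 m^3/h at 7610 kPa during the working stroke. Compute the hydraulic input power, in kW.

Hydraulic power = P × Q

W ≈ 30.9 kW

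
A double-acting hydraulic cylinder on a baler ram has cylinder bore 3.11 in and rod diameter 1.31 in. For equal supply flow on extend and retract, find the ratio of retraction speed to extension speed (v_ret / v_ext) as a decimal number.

v_ret/v_ext ≈ 1.22

Cap-side area A_cap = π/4 × (3.11 in)² = 7.596 in^2
Rod-side annular area A_ann = π/4 × (3.11² − 1.31²) = 6.249 in^2
For equal Q, v ∝ 1/A, so v_ret/v_ext = A_cap/A_ann.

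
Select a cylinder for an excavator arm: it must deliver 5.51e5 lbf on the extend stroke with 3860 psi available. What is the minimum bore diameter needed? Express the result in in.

D ≈ 13.5 in

Extension force acts on the full piston face: F = P × (π/4)D².
D = √(4F / (πP)) = √(4 × 5.51e5 lbf / (π × 3860 psi))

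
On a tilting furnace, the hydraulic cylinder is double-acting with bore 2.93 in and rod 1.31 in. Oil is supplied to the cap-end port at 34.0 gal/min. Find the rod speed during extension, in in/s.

Cap-side area A_cap = π/4 × (2.93 in)² = 6.743 in^2
v = Q / A

v ≈ 19.4 in/s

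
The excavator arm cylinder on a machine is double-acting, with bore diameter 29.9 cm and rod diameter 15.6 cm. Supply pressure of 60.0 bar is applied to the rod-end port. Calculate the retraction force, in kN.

F ≈ 307 kN

Rod-side annular area A_ann = π/4 × (29.9² − 15.6²) = 511.0 cm^2
On retraction the pressure acts on the annular area (bore minus rod).
F = P × A_ann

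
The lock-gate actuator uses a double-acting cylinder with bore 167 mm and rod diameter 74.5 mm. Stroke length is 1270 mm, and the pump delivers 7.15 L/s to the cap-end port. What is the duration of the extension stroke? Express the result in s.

t ≈ 3.89 s

Cap-side area A_cap = π/4 × (167 mm)² = 21900 mm^2
Swept volume V = A × L; t = V / Q = A·L / Q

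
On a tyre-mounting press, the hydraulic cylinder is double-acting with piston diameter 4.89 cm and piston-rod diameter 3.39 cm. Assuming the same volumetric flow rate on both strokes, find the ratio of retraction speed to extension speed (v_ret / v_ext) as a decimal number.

Cap-side area A_cap = π/4 × (4.89 cm)² = 18.78 cm^2
Rod-side annular area A_ann = π/4 × (4.89² − 3.39²) = 9.755 cm^2
For equal Q, v ∝ 1/A, so v_ret/v_ext = A_cap/A_ann.

v_ret/v_ext ≈ 1.93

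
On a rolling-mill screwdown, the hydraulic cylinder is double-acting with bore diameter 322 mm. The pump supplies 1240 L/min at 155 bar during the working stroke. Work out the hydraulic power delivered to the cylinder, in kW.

W ≈ 320 kW

Hydraulic power = P × Q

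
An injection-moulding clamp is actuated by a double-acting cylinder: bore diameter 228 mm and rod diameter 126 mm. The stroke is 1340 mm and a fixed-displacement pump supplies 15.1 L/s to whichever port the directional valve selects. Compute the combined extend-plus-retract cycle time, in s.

t ≈ 6.14 s

Cap-side area A_cap = π/4 × (228 mm)² = 40830 mm^2
Rod-side annular area A_ann = π/4 × (228² − 126²) = 28360 mm^2
t_ext = A_cap·L/Q = 3.623 s
t_ret = A_ann·L/Q = 2.517 s
t_cycle = t_ext + t_ret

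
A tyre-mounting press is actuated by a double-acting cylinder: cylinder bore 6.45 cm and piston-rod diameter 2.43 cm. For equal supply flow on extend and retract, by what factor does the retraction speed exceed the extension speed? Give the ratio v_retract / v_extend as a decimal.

Cap-side area A_cap = π/4 × (6.45 cm)² = 32.67 cm^2
Rod-side annular area A_ann = π/4 × (6.45² − 2.43²) = 28.04 cm^2
For equal Q, v ∝ 1/A, so v_ret/v_ext = A_cap/A_ann.

v_ret/v_ext ≈ 1.17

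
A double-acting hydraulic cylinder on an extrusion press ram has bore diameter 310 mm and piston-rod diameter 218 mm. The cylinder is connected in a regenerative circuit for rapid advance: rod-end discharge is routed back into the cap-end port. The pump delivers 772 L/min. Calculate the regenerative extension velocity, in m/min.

v ≈ 20.7 m/min

In regeneration the rod-end outflow joins the pump flow into the cap end, so the net volume the pump must supply per unit advance equals the rod cross-section area.
Rod cross-section A_rod = π/4 × (218 mm)² = 37330 mm^2
v = Q_pump / A_rod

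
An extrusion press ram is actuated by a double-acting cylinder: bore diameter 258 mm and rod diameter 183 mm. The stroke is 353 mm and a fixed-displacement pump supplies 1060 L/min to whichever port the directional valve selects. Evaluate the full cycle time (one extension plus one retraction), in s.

t ≈ 1.56 s

Cap-side area A_cap = π/4 × (258 mm)² = 52280 mm^2
Rod-side annular area A_ann = π/4 × (258² − 183²) = 25980 mm^2
t_ext = A_cap·L/Q = 1.045 s
t_ret = A_ann·L/Q = 0.5191 s
t_cycle = t_ext + t_ret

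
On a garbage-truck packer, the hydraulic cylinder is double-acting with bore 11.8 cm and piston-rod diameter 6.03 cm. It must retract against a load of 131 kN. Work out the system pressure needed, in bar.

Rod-side annular area A_ann = π/4 × (11.8² − 6.03²) = 80.80 cm^2
Retraction: pressure acts on the annular area.
P = F / A = 131 kN / A

P ≈ 162 bar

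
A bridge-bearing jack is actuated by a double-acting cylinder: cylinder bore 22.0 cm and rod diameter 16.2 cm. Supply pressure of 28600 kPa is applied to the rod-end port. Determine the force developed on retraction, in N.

F ≈ 4.98e5 N

Rod-side annular area A_ann = π/4 × (22.0² − 16.2²) = 174.0 cm^2
On retraction the pressure acts on the annular area (bore minus rod).
F = P × A_ann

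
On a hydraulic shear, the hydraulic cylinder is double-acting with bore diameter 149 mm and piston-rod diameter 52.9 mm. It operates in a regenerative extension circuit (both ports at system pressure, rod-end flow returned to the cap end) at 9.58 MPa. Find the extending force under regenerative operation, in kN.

With equal pressure on both faces, forces on the annular region cancel; the net push is pressure × rod cross-section.
Rod cross-section A_rod = π/4 × (52.9 mm)² = 2198 mm^2
F = P × A_rod

F ≈ 21.1 kN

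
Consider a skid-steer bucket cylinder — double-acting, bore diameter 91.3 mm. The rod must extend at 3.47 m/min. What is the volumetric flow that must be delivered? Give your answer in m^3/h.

Q ≈ 1.36 m^3/h

Cap-side area A_cap = π/4 × (91.3 mm)² = 6547 mm^2
Q = A × v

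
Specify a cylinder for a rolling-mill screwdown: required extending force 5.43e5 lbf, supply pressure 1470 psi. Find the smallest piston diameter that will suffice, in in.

Extension force acts on the full piston face: F = P × (π/4)D².
D = √(4F / (πP)) = √(4 × 5.43e5 lbf / (π × 1470 psi))

D ≈ 21.7 in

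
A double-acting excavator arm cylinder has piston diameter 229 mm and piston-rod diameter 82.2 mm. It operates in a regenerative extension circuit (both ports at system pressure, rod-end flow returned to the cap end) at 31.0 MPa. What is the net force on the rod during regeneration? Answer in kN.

F ≈ 165 kN

With equal pressure on both faces, forces on the annular region cancel; the net push is pressure × rod cross-section.
Rod cross-section A_rod = π/4 × (82.2 mm)² = 5307 mm^2
F = P × A_rod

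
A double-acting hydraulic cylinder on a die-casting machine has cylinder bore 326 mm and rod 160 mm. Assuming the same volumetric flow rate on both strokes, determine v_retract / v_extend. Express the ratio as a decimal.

v_ret/v_ext ≈ 1.32

Cap-side area A_cap = π/4 × (326 mm)² = 83470 mm^2
Rod-side annular area A_ann = π/4 × (326² − 160²) = 63360 mm^2
For equal Q, v ∝ 1/A, so v_ret/v_ext = A_cap/A_ann.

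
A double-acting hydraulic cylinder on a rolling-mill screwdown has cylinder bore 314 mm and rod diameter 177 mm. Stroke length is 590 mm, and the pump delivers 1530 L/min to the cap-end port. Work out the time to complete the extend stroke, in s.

t ≈ 1.79 s

Cap-side area A_cap = π/4 × (314 mm)² = 77440 mm^2
Swept volume V = A × L; t = V / Q = A·L / Q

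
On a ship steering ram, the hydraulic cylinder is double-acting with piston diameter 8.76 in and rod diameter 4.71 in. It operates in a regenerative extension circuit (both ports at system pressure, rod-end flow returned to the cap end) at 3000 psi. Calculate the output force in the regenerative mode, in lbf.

F ≈ 52300 lbf

With equal pressure on both faces, forces on the annular region cancel; the net push is pressure × rod cross-section.
Rod cross-section A_rod = π/4 × (4.71 in)² = 17.42 in^2
F = P × A_rod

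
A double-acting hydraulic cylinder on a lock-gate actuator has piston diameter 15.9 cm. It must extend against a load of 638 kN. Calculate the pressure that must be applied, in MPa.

Cap-side area A_cap = π/4 × (15.9 cm)² = 198.6 cm^2
P = F / A = 638 kN / A

P ≈ 32.1 MPa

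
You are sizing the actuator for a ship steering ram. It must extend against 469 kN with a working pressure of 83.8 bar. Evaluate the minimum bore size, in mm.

D ≈ 267 mm

Extension force acts on the full piston face: F = P × (π/4)D².
D = √(4F / (πP)) = √(4 × 469 kN / (π × 83.8 bar))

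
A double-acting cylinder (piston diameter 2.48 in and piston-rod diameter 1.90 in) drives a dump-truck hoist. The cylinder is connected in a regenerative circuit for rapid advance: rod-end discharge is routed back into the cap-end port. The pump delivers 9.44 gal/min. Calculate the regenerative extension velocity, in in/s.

In regeneration the rod-end outflow joins the pump flow into the cap end, so the net volume the pump must supply per unit advance equals the rod cross-section area.
Rod cross-section A_rod = π/4 × (1.90 in)² = 2.835 in^2
v = Q_pump / A_rod

v ≈ 12.8 in/s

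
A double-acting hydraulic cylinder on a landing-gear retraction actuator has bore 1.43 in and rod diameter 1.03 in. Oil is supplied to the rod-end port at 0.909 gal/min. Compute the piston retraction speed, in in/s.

v ≈ 4.53 in/s

Rod-side annular area A_ann = π/4 × (1.43² − 1.03²) = 0.7728 in^2
Flow into the rod-end port fills the annular volume.
v = Q / A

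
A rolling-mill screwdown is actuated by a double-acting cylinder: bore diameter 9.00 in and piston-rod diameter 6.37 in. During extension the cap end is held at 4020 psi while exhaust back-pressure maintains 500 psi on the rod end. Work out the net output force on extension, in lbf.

F ≈ 2.40e5 lbf

Cap-side area A_cap = π/4 × (9.00 in)² = 63.62 in^2
Rod-side annular area A_ann = π/4 × (9.00² − 6.37²) = 31.75 in^2
Net thrust = P_cap·A_cap − P_rod·A_ann = 2.557e5 lbf − 15870 lbf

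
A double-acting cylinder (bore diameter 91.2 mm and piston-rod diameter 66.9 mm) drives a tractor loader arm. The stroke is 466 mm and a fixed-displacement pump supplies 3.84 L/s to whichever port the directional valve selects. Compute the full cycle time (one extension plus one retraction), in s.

t ≈ 1.16 s

Cap-side area A_cap = π/4 × (91.2 mm)² = 6533 mm^2
Rod-side annular area A_ann = π/4 × (91.2² − 66.9²) = 3017 mm^2
t_ext = A_cap·L/Q = 0.7927 s
t_ret = A_ann·L/Q = 0.3662 s
t_cycle = t_ext + t_ret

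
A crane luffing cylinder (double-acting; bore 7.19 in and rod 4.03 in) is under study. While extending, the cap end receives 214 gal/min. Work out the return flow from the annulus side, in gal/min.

Q_out ≈ 147 gal/min

Cap-side area A_cap = π/4 × (7.19 in)² = 40.60 in^2
Rod-side annular area A_ann = π/4 × (7.19² − 4.03²) = 27.85 in^2
Piston speed v = Q_in/A_cap; rod-end outflow Q_out = v × A_ann = Q_in × A_ann/A_cap.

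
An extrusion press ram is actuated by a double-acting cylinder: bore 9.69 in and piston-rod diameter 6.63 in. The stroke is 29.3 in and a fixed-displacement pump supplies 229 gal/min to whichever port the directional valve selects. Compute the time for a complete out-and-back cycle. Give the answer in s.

t ≈ 3.75 s

Cap-side area A_cap = π/4 × (9.69 in)² = 73.75 in^2
Rod-side annular area A_ann = π/4 × (9.69² − 6.63²) = 39.22 in^2
t_ext = A_cap·L/Q = 2.451 s
t_ret = A_ann·L/Q = 1.303 s
t_cycle = t_ext + t_ret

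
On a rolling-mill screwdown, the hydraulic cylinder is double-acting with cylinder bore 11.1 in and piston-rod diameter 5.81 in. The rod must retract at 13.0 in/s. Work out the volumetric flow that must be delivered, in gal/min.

Q ≈ 237 gal/min

Rod-side annular area A_ann = π/4 × (11.1² − 5.81²) = 70.26 in^2
Q = A × v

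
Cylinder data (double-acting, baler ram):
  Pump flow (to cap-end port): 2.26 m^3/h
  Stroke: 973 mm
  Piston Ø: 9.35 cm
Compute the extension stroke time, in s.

t ≈ 10.6 s

Cap-side area A_cap = π/4 × (9.35 cm)² = 68.66 cm^2
Swept volume V = A × L; t = V / Q = A·L / Q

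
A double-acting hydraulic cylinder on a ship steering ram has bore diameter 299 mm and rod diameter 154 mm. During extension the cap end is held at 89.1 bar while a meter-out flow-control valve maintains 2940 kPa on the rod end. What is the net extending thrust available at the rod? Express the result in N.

F ≈ 4.74e5 N

Cap-side area A_cap = π/4 × (299 mm)² = 70220 mm^2
Rod-side annular area A_ann = π/4 × (299² − 154²) = 51590 mm^2
Net thrust = P_cap·A_cap − P_rod·A_ann = 6.256e5 N − 1.517e5 N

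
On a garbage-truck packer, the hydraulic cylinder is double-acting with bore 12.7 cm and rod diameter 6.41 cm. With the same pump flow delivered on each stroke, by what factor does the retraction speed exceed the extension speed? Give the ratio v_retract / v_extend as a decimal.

Cap-side area A_cap = π/4 × (12.7 cm)² = 126.7 cm^2
Rod-side annular area A_ann = π/4 × (12.7² − 6.41²) = 94.41 cm^2
For equal Q, v ∝ 1/A, so v_ret/v_ext = A_cap/A_ann.

v_ret/v_ext ≈ 1.34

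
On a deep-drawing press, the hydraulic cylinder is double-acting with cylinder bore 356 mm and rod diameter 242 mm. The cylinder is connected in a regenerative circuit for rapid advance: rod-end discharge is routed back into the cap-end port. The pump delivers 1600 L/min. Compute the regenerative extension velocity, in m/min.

In regeneration the rod-end outflow joins the pump flow into the cap end, so the net volume the pump must supply per unit advance equals the rod cross-section area.
Rod cross-section A_rod = π/4 × (242 mm)² = 46000 mm^2
v = Q_pump / A_rod

v ≈ 34.8 m/min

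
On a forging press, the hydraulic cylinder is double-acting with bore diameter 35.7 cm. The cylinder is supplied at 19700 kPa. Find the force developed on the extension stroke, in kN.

Cap-side area A_cap = π/4 × (35.7 cm)² = 1001 cm^2
F = P × A_cap = 19700 kPa × A_cap

F ≈ 1970 kN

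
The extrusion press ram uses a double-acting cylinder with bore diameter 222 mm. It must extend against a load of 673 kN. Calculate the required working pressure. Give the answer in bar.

P ≈ 174 bar

Cap-side area A_cap = π/4 × (222 mm)² = 38710 mm^2
P = F / A = 673 kN / A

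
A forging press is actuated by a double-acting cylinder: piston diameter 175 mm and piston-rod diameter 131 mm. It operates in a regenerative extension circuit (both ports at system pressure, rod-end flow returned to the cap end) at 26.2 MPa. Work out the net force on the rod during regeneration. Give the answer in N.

F ≈ 3.53e5 N

With equal pressure on both faces, forces on the annular region cancel; the net push is pressure × rod cross-section.
Rod cross-section A_rod = π/4 × (131 mm)² = 13480 mm^2
F = P × A_rod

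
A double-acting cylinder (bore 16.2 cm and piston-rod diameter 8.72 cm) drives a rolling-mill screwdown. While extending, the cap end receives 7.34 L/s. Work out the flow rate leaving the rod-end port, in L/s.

Cap-side area A_cap = π/4 × (16.2 cm)² = 206.1 cm^2
Rod-side annular area A_ann = π/4 × (16.2² − 8.72²) = 146.4 cm^2
Piston speed v = Q_in/A_cap; rod-end outflow Q_out = v × A_ann = Q_in × A_ann/A_cap.

Q_out ≈ 5.21 L/s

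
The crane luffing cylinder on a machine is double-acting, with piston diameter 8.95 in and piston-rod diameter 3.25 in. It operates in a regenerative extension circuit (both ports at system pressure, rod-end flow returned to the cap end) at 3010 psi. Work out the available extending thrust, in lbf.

With equal pressure on both faces, forces on the annular region cancel; the net push is pressure × rod cross-section.
Rod cross-section A_rod = π/4 × (3.25 in)² = 8.296 in^2
F = P × A_rod

F ≈ 25000 lbf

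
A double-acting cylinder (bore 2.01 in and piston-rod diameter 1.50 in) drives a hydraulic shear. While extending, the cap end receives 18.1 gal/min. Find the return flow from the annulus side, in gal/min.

Cap-side area A_cap = π/4 × (2.01 in)² = 3.173 in^2
Rod-side annular area A_ann = π/4 × (2.01² − 1.50²) = 1.406 in^2
Piston speed v = Q_in/A_cap; rod-end outflow Q_out = v × A_ann = Q_in × A_ann/A_cap.

Q_out ≈ 8.02 gal/min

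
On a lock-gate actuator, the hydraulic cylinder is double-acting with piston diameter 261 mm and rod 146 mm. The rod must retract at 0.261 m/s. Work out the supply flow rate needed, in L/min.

Rod-side annular area A_ann = π/4 × (261² − 146²) = 36760 mm^2
Q = A × v

Q ≈ 576 L/min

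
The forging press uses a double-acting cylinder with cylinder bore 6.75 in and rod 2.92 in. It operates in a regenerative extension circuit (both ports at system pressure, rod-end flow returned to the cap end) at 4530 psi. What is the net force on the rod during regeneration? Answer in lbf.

With equal pressure on both faces, forces on the annular region cancel; the net push is pressure × rod cross-section.
Rod cross-section A_rod = π/4 × (2.92 in)² = 6.697 in^2
F = P × A_rod

F ≈ 30300 lbf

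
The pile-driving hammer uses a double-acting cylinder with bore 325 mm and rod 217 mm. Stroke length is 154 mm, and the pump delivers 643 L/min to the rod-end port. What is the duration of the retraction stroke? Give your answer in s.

Rod-side annular area A_ann = π/4 × (325² − 217²) = 45970 mm^2
Swept volume V = A × L; t = V / Q = A·L / Q

t ≈ 0.661 s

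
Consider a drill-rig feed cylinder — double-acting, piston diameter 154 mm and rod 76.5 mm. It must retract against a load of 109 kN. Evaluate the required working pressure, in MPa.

P ≈ 7.77 MPa

Rod-side annular area A_ann = π/4 × (154² − 76.5²) = 14030 mm^2
Retraction: pressure acts on the annular area.
P = F / A = 109 kN / A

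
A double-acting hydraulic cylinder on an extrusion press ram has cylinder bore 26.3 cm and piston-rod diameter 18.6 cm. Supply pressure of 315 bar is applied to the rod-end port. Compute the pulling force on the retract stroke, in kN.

Rod-side annular area A_ann = π/4 × (26.3² − 18.6²) = 271.5 cm^2
On retraction the pressure acts on the annular area (bore minus rod).
F = P × A_ann

F ≈ 855 kN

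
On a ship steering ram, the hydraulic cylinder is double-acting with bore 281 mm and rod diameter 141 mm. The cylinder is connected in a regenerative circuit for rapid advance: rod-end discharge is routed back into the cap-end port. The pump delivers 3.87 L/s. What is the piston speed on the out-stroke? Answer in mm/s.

In regeneration the rod-end outflow joins the pump flow into the cap end, so the net volume the pump must supply per unit advance equals the rod cross-section area.
Rod cross-section A_rod = π/4 × (141 mm)² = 15610 mm^2
v = Q_pump / A_rod

v ≈ 248 mm/s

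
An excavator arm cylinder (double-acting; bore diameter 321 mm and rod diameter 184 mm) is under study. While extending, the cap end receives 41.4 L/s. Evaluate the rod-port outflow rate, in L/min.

Cap-side area A_cap = π/4 × (321 mm)² = 80930 mm^2
Rod-side annular area A_ann = π/4 × (321² − 184²) = 54340 mm^2
Piston speed v = Q_in/A_cap; rod-end outflow Q_out = v × A_ann = Q_in × A_ann/A_cap.

Q_out ≈ 1670 L/min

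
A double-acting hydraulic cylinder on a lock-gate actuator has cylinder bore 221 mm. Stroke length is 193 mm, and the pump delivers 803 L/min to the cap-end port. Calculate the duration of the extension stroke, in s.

Cap-side area A_cap = π/4 × (221 mm)² = 38360 mm^2
Swept volume V = A × L; t = V / Q = A·L / Q

t ≈ 0.553 s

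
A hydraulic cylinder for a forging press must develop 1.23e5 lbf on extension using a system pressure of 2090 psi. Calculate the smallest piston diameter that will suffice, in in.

D ≈ 8.66 in

Extension force acts on the full piston face: F = P × (π/4)D².
D = √(4F / (πP)) = √(4 × 1.23e5 lbf / (π × 2090 psi))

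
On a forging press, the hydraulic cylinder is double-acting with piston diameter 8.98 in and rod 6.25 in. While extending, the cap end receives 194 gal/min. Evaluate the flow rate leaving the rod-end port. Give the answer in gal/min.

Cap-side area A_cap = π/4 × (8.98 in)² = 63.33 in^2
Rod-side annular area A_ann = π/4 × (8.98² − 6.25²) = 32.66 in^2
Piston speed v = Q_in/A_cap; rod-end outflow Q_out = v × A_ann = Q_in × A_ann/A_cap.

Q_out ≈ 100 gal/min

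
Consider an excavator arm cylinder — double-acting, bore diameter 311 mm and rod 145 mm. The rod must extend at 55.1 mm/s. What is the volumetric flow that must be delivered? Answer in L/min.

Cap-side area A_cap = π/4 × (311 mm)² = 75960 mm^2
Q = A × v

Q ≈ 251 L/min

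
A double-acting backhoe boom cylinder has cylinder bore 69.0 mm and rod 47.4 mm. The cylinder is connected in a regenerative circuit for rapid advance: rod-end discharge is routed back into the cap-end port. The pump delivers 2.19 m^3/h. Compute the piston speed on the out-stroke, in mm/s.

v ≈ 345 mm/s

In regeneration the rod-end outflow joins the pump flow into the cap end, so the net volume the pump must supply per unit advance equals the rod cross-section area.
Rod cross-section A_rod = π/4 × (47.4 mm)² = 1765 mm^2
v = Q_pump / A_rod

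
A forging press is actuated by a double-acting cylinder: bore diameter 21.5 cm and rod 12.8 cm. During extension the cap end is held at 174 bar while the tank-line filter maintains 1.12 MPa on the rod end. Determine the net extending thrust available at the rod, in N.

F ≈ 6.05e5 N

Cap-side area A_cap = π/4 × (21.5 cm)² = 363.1 cm^2
Rod-side annular area A_ann = π/4 × (21.5² − 12.8²) = 234.4 cm^2
Net thrust = P_cap·A_cap − P_rod·A_ann = 6.317e5 N − 26250 N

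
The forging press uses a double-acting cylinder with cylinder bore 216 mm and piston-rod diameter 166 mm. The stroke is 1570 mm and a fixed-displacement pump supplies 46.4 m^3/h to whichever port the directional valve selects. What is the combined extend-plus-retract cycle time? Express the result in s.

t ≈ 6.29 s

Cap-side area A_cap = π/4 × (216 mm)² = 36640 mm^2
Rod-side annular area A_ann = π/4 × (216² − 166²) = 15000 mm^2
t_ext = A_cap·L/Q = 4.464 s
t_ret = A_ann·L/Q = 1.827 s
t_cycle = t_ext + t_ret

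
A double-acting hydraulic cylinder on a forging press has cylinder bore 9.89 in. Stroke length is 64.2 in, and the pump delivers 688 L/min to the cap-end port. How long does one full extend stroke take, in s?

Cap-side area A_cap = π/4 × (9.89 in)² = 76.82 in^2
Swept volume V = A × L; t = V / Q = A·L / Q

t ≈ 7.05 s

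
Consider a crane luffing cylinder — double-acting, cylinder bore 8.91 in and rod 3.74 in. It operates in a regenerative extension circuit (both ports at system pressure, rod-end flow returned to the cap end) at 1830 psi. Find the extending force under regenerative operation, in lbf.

F ≈ 20100 lbf

With equal pressure on both faces, forces on the annular region cancel; the net push is pressure × rod cross-section.
Rod cross-section A_rod = π/4 × (3.74 in)² = 10.99 in^2
F = P × A_rod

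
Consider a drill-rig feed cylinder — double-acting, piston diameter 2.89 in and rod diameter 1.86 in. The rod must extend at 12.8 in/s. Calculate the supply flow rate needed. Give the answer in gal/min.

Cap-side area A_cap = π/4 × (2.89 in)² = 6.560 in^2
Q = A × v

Q ≈ 21.8 gal/min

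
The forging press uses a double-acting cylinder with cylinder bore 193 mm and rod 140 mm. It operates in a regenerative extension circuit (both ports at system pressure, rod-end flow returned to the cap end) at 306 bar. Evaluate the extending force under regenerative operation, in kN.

With equal pressure on both faces, forces on the annular region cancel; the net push is pressure × rod cross-section.
Rod cross-section A_rod = π/4 × (140 mm)² = 15390 mm^2
F = P × A_rod

F ≈ 471 kN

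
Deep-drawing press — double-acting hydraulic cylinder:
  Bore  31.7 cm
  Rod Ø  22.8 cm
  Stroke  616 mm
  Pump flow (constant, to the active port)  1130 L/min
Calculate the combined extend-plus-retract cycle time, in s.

Cap-side area A_cap = π/4 × (31.7 cm)² = 789.2 cm^2
Rod-side annular area A_ann = π/4 × (31.7² − 22.8²) = 381.0 cm^2
t_ext = A_cap·L/Q = 2.581 s
t_ret = A_ann·L/Q = 1.246 s
t_cycle = t_ext + t_ret

t ≈ 3.83 s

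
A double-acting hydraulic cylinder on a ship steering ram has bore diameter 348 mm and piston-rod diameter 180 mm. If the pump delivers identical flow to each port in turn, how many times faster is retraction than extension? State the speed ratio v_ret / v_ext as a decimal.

v_ret/v_ext ≈ 1.37

Cap-side area A_cap = π/4 × (348 mm)² = 95110 mm^2
Rod-side annular area A_ann = π/4 × (348² − 180²) = 69670 mm^2
For equal Q, v ∝ 1/A, so v_ret/v_ext = A_cap/A_ann.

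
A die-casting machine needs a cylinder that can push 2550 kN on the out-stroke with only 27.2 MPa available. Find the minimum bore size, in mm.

D ≈ 345 mm

Extension force acts on the full piston face: F = P × (π/4)D².
D = √(4F / (πP)) = √(4 × 2550 kN / (π × 27.2 MPa))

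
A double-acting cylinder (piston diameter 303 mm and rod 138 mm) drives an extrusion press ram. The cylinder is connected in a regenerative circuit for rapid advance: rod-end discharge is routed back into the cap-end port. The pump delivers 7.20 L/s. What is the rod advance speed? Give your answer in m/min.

v ≈ 28.9 m/min

In regeneration the rod-end outflow joins the pump flow into the cap end, so the net volume the pump must supply per unit advance equals the rod cross-section area.
Rod cross-section A_rod = π/4 × (138 mm)² = 14960 mm^2
v = Q_pump / A_rod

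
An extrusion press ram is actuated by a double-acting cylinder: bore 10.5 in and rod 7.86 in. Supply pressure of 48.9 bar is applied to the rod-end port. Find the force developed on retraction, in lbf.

F ≈ 27000 lbf

Rod-side annular area A_ann = π/4 × (10.5² − 7.86²) = 38.07 in^2
On retraction the pressure acts on the annular area (bore minus rod).
F = P × A_ann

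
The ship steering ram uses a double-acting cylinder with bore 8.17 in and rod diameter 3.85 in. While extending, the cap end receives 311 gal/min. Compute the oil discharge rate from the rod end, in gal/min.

Cap-side area A_cap = π/4 × (8.17 in)² = 52.42 in^2
Rod-side annular area A_ann = π/4 × (8.17² − 3.85²) = 40.78 in^2
Piston speed v = Q_in/A_cap; rod-end outflow Q_out = v × A_ann = Q_in × A_ann/A_cap.

Q_out ≈ 242 gal/min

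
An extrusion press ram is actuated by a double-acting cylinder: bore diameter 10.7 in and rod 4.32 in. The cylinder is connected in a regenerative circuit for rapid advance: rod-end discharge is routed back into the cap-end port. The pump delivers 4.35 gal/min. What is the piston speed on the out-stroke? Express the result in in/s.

v ≈ 1.14 in/s

In regeneration the rod-end outflow joins the pump flow into the cap end, so the net volume the pump must supply per unit advance equals the rod cross-section area.
Rod cross-section A_rod = π/4 × (4.32 in)² = 14.66 in^2
v = Q_pump / A_rod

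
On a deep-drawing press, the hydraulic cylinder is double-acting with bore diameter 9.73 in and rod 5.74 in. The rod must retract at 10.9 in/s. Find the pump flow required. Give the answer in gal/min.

Q ≈ 137 gal/min

Rod-side annular area A_ann = π/4 × (9.73² − 5.74²) = 48.48 in^2
Q = A × v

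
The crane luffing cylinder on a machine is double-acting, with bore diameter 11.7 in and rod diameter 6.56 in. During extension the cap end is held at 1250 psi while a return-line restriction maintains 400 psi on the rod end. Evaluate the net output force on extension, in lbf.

F ≈ 1.05e5 lbf

Cap-side area A_cap = π/4 × (11.7 in)² = 107.5 in^2
Rod-side annular area A_ann = π/4 × (11.7² − 6.56²) = 73.71 in^2
Net thrust = P_cap·A_cap − P_rod·A_ann = 1.344e5 lbf − 29490 lbf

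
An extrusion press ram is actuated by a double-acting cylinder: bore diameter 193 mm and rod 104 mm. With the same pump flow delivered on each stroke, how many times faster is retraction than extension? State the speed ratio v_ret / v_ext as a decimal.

v_ret/v_ext ≈ 1.41

Cap-side area A_cap = π/4 × (193 mm)² = 29260 mm^2
Rod-side annular area A_ann = π/4 × (193² − 104²) = 20760 mm^2
For equal Q, v ∝ 1/A, so v_ret/v_ext = A_cap/A_ann.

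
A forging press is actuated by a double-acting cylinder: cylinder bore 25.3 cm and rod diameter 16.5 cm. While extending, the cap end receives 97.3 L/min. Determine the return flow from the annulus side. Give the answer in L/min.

Q_out ≈ 55.9 L/min

Cap-side area A_cap = π/4 × (25.3 cm)² = 502.7 cm^2
Rod-side annular area A_ann = π/4 × (25.3² − 16.5²) = 288.9 cm^2
Piston speed v = Q_in/A_cap; rod-end outflow Q_out = v × A_ann = Q_in × A_ann/A_cap.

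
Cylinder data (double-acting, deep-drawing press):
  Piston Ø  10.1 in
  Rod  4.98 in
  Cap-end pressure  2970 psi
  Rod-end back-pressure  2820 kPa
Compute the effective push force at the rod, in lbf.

F ≈ 2.13e5 lbf

Cap-side area A_cap = π/4 × (10.1 in)² = 80.12 in^2
Rod-side annular area A_ann = π/4 × (10.1² − 4.98²) = 60.64 in^2
Net thrust = P_cap·A_cap − P_rod·A_ann = 2.380e5 lbf − 24800 lbf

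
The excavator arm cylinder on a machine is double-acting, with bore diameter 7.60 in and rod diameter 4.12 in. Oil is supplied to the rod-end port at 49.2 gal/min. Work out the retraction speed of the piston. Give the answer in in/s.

v ≈ 5.91 in/s

Rod-side annular area A_ann = π/4 × (7.60² − 4.12²) = 32.03 in^2
Flow into the rod-end port fills the annular volume.
v = Q / A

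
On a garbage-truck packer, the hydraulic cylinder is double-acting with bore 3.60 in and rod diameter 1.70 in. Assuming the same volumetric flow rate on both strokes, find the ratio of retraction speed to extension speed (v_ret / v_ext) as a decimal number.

Cap-side area A_cap = π/4 × (3.60 in)² = 10.18 in^2
Rod-side annular area A_ann = π/4 × (3.60² − 1.70²) = 7.909 in^2
For equal Q, v ∝ 1/A, so v_ret/v_ext = A_cap/A_ann.

v_ret/v_ext ≈ 1.29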